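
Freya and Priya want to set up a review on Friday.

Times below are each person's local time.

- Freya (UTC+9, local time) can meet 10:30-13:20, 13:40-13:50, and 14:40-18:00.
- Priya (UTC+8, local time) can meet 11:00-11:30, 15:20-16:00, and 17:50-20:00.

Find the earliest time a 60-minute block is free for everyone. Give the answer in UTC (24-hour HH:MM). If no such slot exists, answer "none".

none

Freya → UTC: 01:30–04:20, 04:40–04:50, 05:40–09:00.
Priya → UTC: 03:00–03:30, 07:20–08:00, 09:50–12:00.
Freya ∩ Priya: 03:00–03:30, 07:20–08:00.
Windows ≥ 60 min: (none).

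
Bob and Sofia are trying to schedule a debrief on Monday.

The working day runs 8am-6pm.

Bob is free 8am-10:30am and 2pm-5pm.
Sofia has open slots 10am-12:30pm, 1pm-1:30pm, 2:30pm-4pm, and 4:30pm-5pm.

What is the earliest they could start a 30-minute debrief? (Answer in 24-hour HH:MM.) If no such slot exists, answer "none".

10:00

Bob ∩ Sofia: 10:00–10:30, 14:30–16:00, 16:30–17:00.
Windows ≥ 30 min: 10:00–10:30, 14:30–16:00, 16:30–17:00.
Earliest such window starts at 10:00.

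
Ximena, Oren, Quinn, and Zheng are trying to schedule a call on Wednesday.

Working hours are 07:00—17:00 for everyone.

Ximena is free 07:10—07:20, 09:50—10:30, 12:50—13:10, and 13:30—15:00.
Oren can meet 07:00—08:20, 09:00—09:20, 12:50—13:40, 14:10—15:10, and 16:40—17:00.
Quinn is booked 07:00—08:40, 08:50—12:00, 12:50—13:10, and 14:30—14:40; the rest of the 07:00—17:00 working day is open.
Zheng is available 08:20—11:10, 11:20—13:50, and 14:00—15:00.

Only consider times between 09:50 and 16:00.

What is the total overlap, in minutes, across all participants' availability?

Quinn free within 07:00–17:00: 08:40–08:50, 12:00–12:50, 13:10–14:30, 14:40–17:00.
Ximena ∩ Oren: 07:10–07:20, 12:50–13:10, 13:30–13:40, 14:10–15:00.
Ximena ∩ Oren ∩ Quinn: 13:30–13:40, 14:10–14:30, 14:40–15:00.
Ximena ∩ Oren ∩ Quinn ∩ Zheng: 13:30–13:40, 14:10–14:30, 14:40–15:00.
Restricted to 09:50–16:00: 13:30–13:40, 14:10–14:30, 14:40–15:00.
Total common minutes: 10 + 20 + 20 = 50.

50 minutes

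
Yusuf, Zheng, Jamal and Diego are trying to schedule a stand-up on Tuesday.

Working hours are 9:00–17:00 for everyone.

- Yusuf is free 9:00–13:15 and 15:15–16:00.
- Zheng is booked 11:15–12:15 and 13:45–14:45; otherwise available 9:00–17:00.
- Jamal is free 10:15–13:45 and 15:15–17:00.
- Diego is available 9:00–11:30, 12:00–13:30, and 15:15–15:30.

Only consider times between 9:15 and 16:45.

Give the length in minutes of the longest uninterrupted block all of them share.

Zheng free within 09:00–17:00: 09:00–11:15, 12:15–13:45, 14:45–17:00.
Yusuf ∩ Zheng: 09:00–11:15, 12:15–13:15, 15:15–16:00.
Yusuf ∩ Zheng ∩ Jamal: 10:15–11:15, 12:15–13:15, 15:15–16:00.
Yusuf ∩ Zheng ∩ Jamal ∩ Diego: 10:15–11:15, 12:15–13:15, 15:15–15:30.
Restricted to 09:15–16:45: 10:15–11:15, 12:15–13:15, 15:15–15:30.
Common window lengths: 60, 60, 15 min; longest is 60.

60 minutes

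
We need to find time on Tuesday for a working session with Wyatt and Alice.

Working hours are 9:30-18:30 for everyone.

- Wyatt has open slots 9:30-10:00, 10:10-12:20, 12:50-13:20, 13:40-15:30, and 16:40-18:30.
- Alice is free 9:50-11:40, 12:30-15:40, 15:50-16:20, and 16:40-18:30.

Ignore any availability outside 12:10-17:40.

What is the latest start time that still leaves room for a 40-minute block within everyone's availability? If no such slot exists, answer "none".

Wyatt ∩ Alice: 09:50–10:00, 10:10–11:40, 12:50–13:20, 13:40–15:30, 16:40–18:30.
Restricted to 12:10–17:40: 12:50–13:20, 13:40–15:30, 16:40–17:40.
Windows ≥ 40 min: 13:40–15:30, 16:40–17:40.
Latest start in the last window 16:40–17:40 is 17:40 − 40 min = 17:00.

17:00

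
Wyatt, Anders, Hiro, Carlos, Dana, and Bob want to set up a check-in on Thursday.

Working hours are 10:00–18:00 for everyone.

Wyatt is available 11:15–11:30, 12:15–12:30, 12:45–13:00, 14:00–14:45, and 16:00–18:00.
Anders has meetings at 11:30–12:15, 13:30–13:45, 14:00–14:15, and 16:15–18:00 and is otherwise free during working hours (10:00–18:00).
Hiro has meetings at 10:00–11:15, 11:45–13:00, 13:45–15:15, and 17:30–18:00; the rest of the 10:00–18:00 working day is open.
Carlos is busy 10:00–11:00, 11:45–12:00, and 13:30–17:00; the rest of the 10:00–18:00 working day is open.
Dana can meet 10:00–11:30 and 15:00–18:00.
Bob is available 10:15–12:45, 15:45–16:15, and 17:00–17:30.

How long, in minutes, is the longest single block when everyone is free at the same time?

Anders free within 10:00–18:00: 10:00–11:30, 12:15–13:30, 13:45–14:00, 14:15–16:15.
Hiro free within 10:00–18:00: 11:15–11:45, 13:00–13:45, 15:15–17:30.
Carlos free within 10:00–18:00: 11:00–11:45, 12:00–13:30, 17:00–18:00.
Wyatt ∩ Anders: 11:15–11:30, 12:15–12:30, 12:45–13:00, 14:15–14:45, 16:00–16:15.
Wyatt ∩ Anders ∩ Hiro: 11:15–11:30, 16:00–16:15.
Wyatt ∩ Anders ∩ Hiro ∩ Carlos: 11:15–11:30.
Wyatt ∩ Anders ∩ Hiro ∩ Carlos ∩ Dana: 11:15–11:30.
Wyatt ∩ Anders ∩ Hiro ∩ Carlos ∩ Dana ∩ Bob: 11:15–11:30.
Single common window of 15 minutes.

15 minutes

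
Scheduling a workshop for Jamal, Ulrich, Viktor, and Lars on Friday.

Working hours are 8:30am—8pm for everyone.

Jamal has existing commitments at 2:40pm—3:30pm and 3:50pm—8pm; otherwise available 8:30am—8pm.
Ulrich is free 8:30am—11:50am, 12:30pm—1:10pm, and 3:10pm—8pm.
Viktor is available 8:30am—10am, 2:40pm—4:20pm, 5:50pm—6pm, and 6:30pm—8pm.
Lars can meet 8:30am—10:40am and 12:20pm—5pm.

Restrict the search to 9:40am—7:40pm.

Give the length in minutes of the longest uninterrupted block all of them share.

Jamal free within 08:30–20:00: 08:30–14:40, 15:30–15:50.
Jamal ∩ Ulrich: 08:30–11:50, 12:30–13:10, 15:30–15:50.
Jamal ∩ Ulrich ∩ Viktor: 08:30–10:00, 15:30–15:50.
Jamal ∩ Ulrich ∩ Viktor ∩ Lars: 08:30–10:00, 15:30–15:50.
Restricted to 09:40–19:40: 09:40–10:00, 15:30–15:50.
Common window lengths: 20, 20 min; longest is 20.

20 minutes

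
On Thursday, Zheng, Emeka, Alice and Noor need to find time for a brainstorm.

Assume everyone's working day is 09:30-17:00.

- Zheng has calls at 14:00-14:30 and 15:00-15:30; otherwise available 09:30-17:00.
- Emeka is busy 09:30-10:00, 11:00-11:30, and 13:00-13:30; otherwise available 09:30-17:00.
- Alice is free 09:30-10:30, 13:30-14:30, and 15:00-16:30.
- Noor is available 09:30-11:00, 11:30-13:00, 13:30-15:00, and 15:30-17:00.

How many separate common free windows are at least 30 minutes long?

3

Zheng free within 09:30–17:00: 09:30–14:00, 14:30–15:00, 15:30–17:00.
Emeka free within 09:30–17:00: 10:00–11:00, 11:30–13:00, 13:30–17:00.
Zheng ∩ Emeka: 10:00–11:00, 11:30–13:00, 13:30–14:00, 14:30–15:00, 15:30–17:00.
Zheng ∩ Emeka ∩ Alice: 10:00–10:30, 13:30–14:00, 15:30–16:30.
Zheng ∩ Emeka ∩ Alice ∩ Noor: 10:00–10:30, 13:30–14:00, 15:30–16:30.
Windows ≥ 30 min: 10:00–10:30, 13:30–14:00, 15:30–16:30.
That's 3 windows.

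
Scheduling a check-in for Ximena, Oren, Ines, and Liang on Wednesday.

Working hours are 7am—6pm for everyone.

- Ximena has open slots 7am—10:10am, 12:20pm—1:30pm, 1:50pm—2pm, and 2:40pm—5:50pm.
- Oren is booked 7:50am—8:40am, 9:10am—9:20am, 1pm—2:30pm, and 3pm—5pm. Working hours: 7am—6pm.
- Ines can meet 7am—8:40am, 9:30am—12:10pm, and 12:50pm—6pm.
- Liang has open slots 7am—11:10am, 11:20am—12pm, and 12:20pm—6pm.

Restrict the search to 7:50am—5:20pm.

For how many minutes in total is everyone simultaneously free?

Oren free within 07:00–18:00: 07:00–07:50, 08:40–09:10, 09:20–13:00, 14:30–15:00, 17:00–18:00.
Ximena ∩ Oren: 07:00–07:50, 08:40–09:10, 09:20–10:10, 12:20–13:00, 14:40–15:00, 17:00–17:50.
Ximena ∩ Oren ∩ Ines: 07:00–07:50, 09:30–10:10, 12:50–13:00, 14:40–15:00, 17:00–17:50.
Ximena ∩ Oren ∩ Ines ∩ Liang: 07:00–07:50, 09:30–10:10, 12:50–13:00, 14:40–15:00, 17:00–17:50.
Restricted to 07:50–17:20: 09:30–10:10, 12:50–13:00, 14:40–15:00, 17:00–17:20.
Total common minutes: 40 + 10 + 20 + 20 = 90.

90 minutes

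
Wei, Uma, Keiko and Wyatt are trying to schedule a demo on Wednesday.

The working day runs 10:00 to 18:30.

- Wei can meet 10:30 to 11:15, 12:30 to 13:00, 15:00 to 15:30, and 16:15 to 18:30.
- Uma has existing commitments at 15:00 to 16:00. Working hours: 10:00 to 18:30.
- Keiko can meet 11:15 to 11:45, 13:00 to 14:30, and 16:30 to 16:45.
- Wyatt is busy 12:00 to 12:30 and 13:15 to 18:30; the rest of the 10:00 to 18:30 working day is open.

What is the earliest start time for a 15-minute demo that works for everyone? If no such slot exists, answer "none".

Uma free within 10:00–18:30: 10:00–15:00, 16:00–18:30.
Wyatt free within 10:00–18:30: 10:00–12:00, 12:30–13:15.
Wei ∩ Uma: 10:30–11:15, 12:30–13:00, 16:15–18:30.
Wei ∩ Uma ∩ Keiko: 16:30–16:45.
Wei ∩ Uma ∩ Keiko ∩ Wyatt: (none).
Windows ≥ 15 min: (none).

none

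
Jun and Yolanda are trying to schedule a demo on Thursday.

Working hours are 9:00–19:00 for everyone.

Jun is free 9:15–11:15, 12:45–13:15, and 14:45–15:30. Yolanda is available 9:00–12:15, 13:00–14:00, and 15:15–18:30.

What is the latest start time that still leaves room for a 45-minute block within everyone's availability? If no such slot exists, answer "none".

10:30

Jun ∩ Yolanda: 09:15–11:15, 13:00–13:15, 15:15–15:30.
Windows ≥ 45 min: 09:15–11:15.
Latest start in the last window 09:15–11:15 is 11:15 − 45 min = 10:30.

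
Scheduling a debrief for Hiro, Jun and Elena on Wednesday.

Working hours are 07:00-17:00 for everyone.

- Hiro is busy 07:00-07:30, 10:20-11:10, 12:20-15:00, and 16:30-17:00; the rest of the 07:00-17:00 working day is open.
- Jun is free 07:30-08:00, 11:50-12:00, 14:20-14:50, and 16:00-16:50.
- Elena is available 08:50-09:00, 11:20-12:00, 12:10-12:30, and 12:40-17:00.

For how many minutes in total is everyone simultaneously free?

Hiro free within 07:00–17:00: 07:30–10:20, 11:10–12:20, 15:00–16:30.
Hiro ∩ Jun: 07:30–08:00, 11:50–12:00, 16:00–16:30.
Hiro ∩ Jun ∩ Elena: 11:50–12:00, 16:00–16:30.
Total common minutes: 10 + 30 = 40.

40 minutes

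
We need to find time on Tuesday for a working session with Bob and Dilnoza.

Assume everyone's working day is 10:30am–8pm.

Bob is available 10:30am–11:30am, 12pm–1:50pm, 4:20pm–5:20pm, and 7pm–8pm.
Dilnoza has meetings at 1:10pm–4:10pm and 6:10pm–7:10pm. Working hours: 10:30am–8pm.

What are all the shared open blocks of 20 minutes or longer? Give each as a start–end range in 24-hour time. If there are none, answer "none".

10:30–11:30, 12:00–13:10, 16:20–17:20, 19:10–20:00

Dilnoza free within 10:30–20:00: 10:30–13:10, 16:10–18:10, 19:10–20:00.
Bob ∩ Dilnoza: 10:30–11:30, 12:00–13:10, 16:20–17:20, 19:10–20:00.
Windows ≥ 20 min: 10:30–11:30, 12:00–13:10, 16:20–17:20, 19:10–20:00.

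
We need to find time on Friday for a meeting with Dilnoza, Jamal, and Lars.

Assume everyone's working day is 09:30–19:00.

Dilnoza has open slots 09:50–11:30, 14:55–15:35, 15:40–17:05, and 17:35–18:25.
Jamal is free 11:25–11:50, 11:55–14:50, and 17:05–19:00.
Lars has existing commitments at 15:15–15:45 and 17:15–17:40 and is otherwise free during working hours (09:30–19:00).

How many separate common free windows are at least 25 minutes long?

Lars free within 09:30–19:00: 09:30–15:15, 15:45–17:15, 17:40–19:00.
Dilnoza ∩ Jamal: 11:25–11:30, 17:35–18:25.
Dilnoza ∩ Jamal ∩ Lars: 11:25–11:30, 17:40–18:25.
Windows ≥ 25 min: 17:40–18:25.
That's 1 window.

1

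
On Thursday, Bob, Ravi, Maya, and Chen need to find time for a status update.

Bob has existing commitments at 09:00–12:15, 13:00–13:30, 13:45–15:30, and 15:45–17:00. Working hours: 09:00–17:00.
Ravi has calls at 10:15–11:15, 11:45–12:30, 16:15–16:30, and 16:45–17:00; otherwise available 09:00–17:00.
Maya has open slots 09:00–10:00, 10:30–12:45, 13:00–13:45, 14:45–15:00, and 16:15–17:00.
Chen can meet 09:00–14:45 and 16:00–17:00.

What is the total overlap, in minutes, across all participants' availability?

30 minutes

Bob free within 09:00–17:00: 12:15–13:00, 13:30–13:45, 15:30–15:45.
Ravi free within 09:00–17:00: 09:00–10:15, 11:15–11:45, 12:30–16:15, 16:30–16:45.
Bob ∩ Ravi: 12:30–13:00, 13:30–13:45, 15:30–15:45.
Bob ∩ Ravi ∩ Maya: 12:30–12:45, 13:30–13:45.
Bob ∩ Ravi ∩ Maya ∩ Chen: 12:30–12:45, 13:30–13:45.
Total common minutes: 15 + 15 = 30.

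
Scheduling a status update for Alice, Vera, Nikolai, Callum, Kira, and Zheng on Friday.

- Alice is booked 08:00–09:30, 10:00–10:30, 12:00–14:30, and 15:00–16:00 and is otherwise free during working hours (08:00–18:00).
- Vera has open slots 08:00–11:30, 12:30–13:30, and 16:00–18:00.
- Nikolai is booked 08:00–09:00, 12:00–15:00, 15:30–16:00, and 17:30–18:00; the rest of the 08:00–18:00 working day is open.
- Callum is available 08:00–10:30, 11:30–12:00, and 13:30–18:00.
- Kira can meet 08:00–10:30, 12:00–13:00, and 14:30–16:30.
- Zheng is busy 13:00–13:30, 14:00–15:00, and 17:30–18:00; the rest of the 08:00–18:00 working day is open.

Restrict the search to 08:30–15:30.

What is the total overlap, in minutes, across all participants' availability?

Alice free within 08:00–18:00: 09:30–10:00, 10:30–12:00, 14:30–15:00, 16:00–18:00.
Nikolai free within 08:00–18:00: 09:00–12:00, 15:00–15:30, 16:00–17:30.
Zheng free within 08:00–18:00: 08:00–13:00, 13:30–14:00, 15:00–17:30.
Alice ∩ Vera: 09:30–10:00, 10:30–11:30, 16:00–18:00.
Alice ∩ Vera ∩ Nikolai: 09:30–10:00, 10:30–11:30, 16:00–17:30.
Alice ∩ Vera ∩ Nikolai ∩ Callum: 09:30–10:00, 16:00–17:30.
Alice ∩ Vera ∩ Nikolai ∩ Callum ∩ Kira: 09:30–10:00, 16:00–16:30.
Alice ∩ Vera ∩ Nikolai ∩ Callum ∩ Kira ∩ Zheng: 09:30–10:00, 16:00–16:30.
Restricted to 08:30–15:30: 09:30–10:00.
Total common minutes: 30.

30 minutes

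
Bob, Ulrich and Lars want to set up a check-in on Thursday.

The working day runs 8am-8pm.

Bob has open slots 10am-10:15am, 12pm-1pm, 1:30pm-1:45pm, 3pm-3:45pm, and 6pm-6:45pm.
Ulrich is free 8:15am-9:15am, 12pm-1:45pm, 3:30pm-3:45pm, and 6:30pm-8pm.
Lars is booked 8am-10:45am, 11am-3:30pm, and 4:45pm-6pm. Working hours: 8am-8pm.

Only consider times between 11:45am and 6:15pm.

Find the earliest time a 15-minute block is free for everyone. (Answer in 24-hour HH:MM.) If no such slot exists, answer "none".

Lars free within 08:00–20:00: 10:45–11:00, 15:30–16:45, 18:00–20:00.
Bob ∩ Ulrich: 12:00–13:00, 13:30–13:45, 15:30–15:45, 18:30–18:45.
Bob ∩ Ulrich ∩ Lars: 15:30–15:45, 18:30–18:45.
Restricted to 11:45–18:15: 15:30–15:45.
Windows ≥ 15 min: 15:30–15:45.
Earliest such window starts at 15:30.

15:30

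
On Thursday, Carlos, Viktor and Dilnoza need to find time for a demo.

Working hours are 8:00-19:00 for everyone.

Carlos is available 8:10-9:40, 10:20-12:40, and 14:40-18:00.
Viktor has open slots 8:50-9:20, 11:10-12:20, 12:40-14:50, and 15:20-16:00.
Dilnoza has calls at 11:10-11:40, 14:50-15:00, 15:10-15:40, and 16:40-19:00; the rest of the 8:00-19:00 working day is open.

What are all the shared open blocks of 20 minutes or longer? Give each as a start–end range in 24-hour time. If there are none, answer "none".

Dilnoza free within 08:00–19:00: 08:00–11:10, 11:40–14:50, 15:00–15:10, 15:40–16:40.
Carlos ∩ Viktor: 08:50–09:20, 11:10–12:20, 14:40–14:50, 15:20–16:00.
Carlos ∩ Viktor ∩ Dilnoza: 08:50–09:20, 11:40–12:20, 14:40–14:50, 15:40–16:00.
Windows ≥ 20 min: 08:50–09:20, 11:40–12:20, 15:40–16:00.

08:50–09:20, 11:40–12:20, 15:40–16:00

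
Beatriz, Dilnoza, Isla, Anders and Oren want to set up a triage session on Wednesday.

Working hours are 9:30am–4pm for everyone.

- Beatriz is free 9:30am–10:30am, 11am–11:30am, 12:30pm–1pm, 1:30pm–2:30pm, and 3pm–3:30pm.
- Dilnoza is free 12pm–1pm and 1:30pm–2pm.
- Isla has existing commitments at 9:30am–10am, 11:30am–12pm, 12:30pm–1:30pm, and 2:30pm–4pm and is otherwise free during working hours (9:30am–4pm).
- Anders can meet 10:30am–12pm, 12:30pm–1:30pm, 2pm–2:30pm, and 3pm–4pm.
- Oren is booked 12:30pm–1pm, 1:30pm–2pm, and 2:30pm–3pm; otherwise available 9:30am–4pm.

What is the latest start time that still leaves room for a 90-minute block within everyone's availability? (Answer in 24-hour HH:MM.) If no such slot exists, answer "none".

Isla free within 09:30–16:00: 10:00–11:30, 12:00–12:30, 13:30–14:30.
Oren free within 09:30–16:00: 09:30–12:30, 13:00–13:30, 14:00–14:30, 15:00–16:00.
Beatriz ∩ Dilnoza: 12:30–13:00, 13:30–14:00.
Beatriz ∩ Dilnoza ∩ Isla: 13:30–14:00.
Beatriz ∩ Dilnoza ∩ Isla ∩ Anders: (none).
Beatriz ∩ Dilnoza ∩ Isla ∩ Anders ∩ Oren: (none).
Windows ≥ 90 min: (none).

none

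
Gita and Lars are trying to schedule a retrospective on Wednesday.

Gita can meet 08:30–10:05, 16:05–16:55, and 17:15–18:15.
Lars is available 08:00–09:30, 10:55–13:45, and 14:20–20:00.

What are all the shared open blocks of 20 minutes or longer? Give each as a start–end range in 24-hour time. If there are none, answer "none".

08:30–09:30, 16:05–16:55, 17:15–18:15

Gita ∩ Lars: 08:30–09:30, 16:05–16:55, 17:15–18:15.
Windows ≥ 20 min: 08:30–09:30, 16:05–16:55, 17:15–18:15.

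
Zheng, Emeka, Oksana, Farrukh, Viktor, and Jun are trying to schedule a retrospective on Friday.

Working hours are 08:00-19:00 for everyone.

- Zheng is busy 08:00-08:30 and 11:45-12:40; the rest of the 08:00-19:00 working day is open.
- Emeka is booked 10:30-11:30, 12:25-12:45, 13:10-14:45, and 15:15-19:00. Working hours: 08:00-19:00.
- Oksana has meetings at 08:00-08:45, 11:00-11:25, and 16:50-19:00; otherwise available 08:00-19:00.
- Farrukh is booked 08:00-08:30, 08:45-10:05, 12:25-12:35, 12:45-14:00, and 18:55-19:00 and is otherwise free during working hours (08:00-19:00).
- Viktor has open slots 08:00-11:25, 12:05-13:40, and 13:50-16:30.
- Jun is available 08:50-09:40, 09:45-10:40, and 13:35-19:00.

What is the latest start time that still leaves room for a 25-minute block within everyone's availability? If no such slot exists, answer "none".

14:50

Zheng free within 08:00–19:00: 08:30–11:45, 12:40–19:00.
Emeka free within 08:00–19:00: 08:00–10:30, 11:30–12:25, 12:45–13:10, 14:45–15:15.
Oksana free within 08:00–19:00: 08:45–11:00, 11:25–16:50.
Farrukh free within 08:00–19:00: 08:30–08:45, 10:05–12:25, 12:35–12:45, 14:00–18:55.
Zheng ∩ Emeka: 08:30–10:30, 11:30–11:45, 12:45–13:10, 14:45–15:15.
Zheng ∩ Emeka ∩ Oksana: 08:45–10:30, 11:30–11:45, 12:45–13:10, 14:45–15:15.
Zheng ∩ Emeka ∩ Oksana ∩ Farrukh: 10:05–10:30, 11:30–11:45, 14:45–15:15.
Zheng ∩ Emeka ∩ Oksana ∩ Farrukh ∩ Viktor: 10:05–10:30, 14:45–15:15.
Zheng ∩ Emeka ∩ Oksana ∩ Farrukh ∩ Viktor ∩ Jun: 10:05–10:30, 14:45–15:15.
Windows ≥ 25 min: 10:05–10:30, 14:45–15:15.
Latest start in the last window 14:45–15:15 is 15:15 − 25 min = 14:50.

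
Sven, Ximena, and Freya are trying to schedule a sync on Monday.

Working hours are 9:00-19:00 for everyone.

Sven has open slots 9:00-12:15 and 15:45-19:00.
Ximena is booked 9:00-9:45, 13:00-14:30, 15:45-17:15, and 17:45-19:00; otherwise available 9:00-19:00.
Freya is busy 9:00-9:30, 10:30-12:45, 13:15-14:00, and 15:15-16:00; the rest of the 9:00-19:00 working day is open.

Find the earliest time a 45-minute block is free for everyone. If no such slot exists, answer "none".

09:45

Ximena free within 09:00–19:00: 09:45–13:00, 14:30–15:45, 17:15–17:45.
Freya free within 09:00–19:00: 09:30–10:30, 12:45–13:15, 14:00–15:15, 16:00–19:00.
Sven ∩ Ximena: 09:45–12:15, 17:15–17:45.
Sven ∩ Ximena ∩ Freya: 09:45–10:30, 17:15–17:45.
Windows ≥ 45 min: 09:45–10:30.
Earliest such window starts at 09:45.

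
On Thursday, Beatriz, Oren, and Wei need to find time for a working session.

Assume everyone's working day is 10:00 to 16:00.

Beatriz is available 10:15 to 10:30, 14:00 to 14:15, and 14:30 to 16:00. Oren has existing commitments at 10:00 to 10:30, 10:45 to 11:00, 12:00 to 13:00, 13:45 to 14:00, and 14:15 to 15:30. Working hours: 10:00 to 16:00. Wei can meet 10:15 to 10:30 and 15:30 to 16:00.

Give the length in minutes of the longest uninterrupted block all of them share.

Oren free within 10:00–16:00: 10:30–10:45, 11:00–12:00, 13:00–13:45, 14:00–14:15, 15:30–16:00.
Beatriz ∩ Oren: 14:00–14:15, 15:30–16:00.
Beatriz ∩ Oren ∩ Wei: 15:30–16:00.
Single common window of 30 minutes.

30 minutes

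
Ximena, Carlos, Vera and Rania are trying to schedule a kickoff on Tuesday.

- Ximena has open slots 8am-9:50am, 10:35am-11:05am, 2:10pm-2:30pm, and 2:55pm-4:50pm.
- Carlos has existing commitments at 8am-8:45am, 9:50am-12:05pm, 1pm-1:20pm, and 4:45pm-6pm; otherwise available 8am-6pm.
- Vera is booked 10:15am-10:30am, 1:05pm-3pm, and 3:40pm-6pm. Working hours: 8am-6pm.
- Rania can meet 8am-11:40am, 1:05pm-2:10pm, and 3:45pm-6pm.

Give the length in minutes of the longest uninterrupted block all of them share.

Carlos free within 08:00–18:00: 08:45–09:50, 12:05–13:00, 13:20–16:45.
Vera free within 08:00–18:00: 08:00–10:15, 10:30–13:05, 15:00–15:40.
Ximena ∩ Carlos: 08:45–09:50, 14:10–14:30, 14:55–16:45.
Ximena ∩ Carlos ∩ Vera: 08:45–09:50, 15:00–15:40.
Ximena ∩ Carlos ∩ Vera ∩ Rania: 08:45–09:50.
Single common window of 65 minutes.

65 minutes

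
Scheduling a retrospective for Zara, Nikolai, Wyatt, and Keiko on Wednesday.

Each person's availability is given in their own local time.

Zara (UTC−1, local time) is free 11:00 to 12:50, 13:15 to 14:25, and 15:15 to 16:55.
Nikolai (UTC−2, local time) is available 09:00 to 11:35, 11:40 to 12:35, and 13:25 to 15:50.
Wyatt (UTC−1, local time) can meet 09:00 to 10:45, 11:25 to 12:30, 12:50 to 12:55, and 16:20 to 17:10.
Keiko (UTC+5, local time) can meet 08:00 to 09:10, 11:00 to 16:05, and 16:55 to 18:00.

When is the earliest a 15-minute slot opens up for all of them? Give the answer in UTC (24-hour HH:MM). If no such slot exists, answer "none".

12:25

Zara → UTC: 12:00–13:50, 14:15–15:25, 16:15–17:55.
Nikolai → UTC: 11:00–13:35, 13:40–14:35, 15:25–17:50.
Wyatt → UTC: 10:00–11:45, 12:25–13:30, 13:50–13:55, 17:20–18:10.
Keiko → UTC: 03:00–04:10, 06:00–11:05, 11:55–13:00.
Zara ∩ Nikolai: 12:00–13:35, 13:40–13:50, 14:15–14:35, 16:15–17:50.
Zara ∩ Nikolai ∩ Wyatt: 12:25–13:30, 17:20–17:50.
Zara ∩ Nikolai ∩ Wyatt ∩ Keiko: 12:25–13:00.
Windows ≥ 15 min: 12:25–13:00.
Earliest such window starts at 12:25.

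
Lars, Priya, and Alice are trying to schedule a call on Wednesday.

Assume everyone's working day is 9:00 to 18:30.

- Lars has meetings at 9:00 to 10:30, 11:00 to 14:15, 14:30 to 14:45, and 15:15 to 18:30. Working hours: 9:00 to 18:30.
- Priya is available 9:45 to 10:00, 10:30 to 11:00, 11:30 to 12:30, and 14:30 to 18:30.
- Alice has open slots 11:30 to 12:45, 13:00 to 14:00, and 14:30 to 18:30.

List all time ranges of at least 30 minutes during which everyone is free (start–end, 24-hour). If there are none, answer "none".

Lars free within 09:00–18:30: 10:30–11:00, 14:15–14:30, 14:45–15:15.
Lars ∩ Priya: 10:30–11:00, 14:45–15:15.
Lars ∩ Priya ∩ Alice: 14:45–15:15.
Windows ≥ 30 min: 14:45–15:15.

14:45–15:15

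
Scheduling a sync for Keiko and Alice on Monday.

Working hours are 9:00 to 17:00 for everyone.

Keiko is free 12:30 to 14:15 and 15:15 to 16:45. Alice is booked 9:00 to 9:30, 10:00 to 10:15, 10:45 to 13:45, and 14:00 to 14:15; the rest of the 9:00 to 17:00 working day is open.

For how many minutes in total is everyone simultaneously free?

Alice free within 09:00–17:00: 09:30–10:00, 10:15–10:45, 13:45–14:00, 14:15–17:00.
Keiko ∩ Alice: 13:45–14:00, 15:15–16:45.
Total common minutes: 15 + 90 = 105.

105 minutes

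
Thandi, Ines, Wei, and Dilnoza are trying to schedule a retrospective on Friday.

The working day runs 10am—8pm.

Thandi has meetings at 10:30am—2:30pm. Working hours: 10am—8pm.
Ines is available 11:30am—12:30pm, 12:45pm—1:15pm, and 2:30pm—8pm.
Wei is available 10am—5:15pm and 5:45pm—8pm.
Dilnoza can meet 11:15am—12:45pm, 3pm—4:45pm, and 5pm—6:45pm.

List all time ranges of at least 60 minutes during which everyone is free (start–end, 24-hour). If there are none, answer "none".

Thandi free within 10:00–20:00: 10:00–10:30, 14:30–20:00.
Thandi ∩ Ines: 14:30–20:00.
Thandi ∩ Ines ∩ Wei: 14:30–17:15, 17:45–20:00.
Thandi ∩ Ines ∩ Wei ∩ Dilnoza: 15:00–16:45, 17:00–17:15, 17:45–18:45.
Windows ≥ 60 min: 15:00–16:45, 17:45–18:45.

15:00–16:45, 17:45–18:45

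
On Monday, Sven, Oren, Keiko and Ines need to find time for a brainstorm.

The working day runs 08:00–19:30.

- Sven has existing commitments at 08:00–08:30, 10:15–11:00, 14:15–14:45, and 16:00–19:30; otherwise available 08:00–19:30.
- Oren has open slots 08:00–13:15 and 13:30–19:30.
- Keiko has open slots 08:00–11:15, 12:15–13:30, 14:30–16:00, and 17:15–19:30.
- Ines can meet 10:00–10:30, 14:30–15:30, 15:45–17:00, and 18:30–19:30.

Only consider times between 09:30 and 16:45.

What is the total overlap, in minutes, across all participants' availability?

Sven free within 08:00–19:30: 08:30–10:15, 11:00–14:15, 14:45–16:00.
Sven ∩ Oren: 08:30–10:15, 11:00–13:15, 13:30–14:15, 14:45–16:00.
Sven ∩ Oren ∩ Keiko: 08:30–10:15, 11:00–11:15, 12:15–13:15, 14:45–16:00.
Sven ∩ Oren ∩ Keiko ∩ Ines: 10:00–10:15, 14:45–15:30, 15:45–16:00.
Restricted to 09:30–16:45: 10:00–10:15, 14:45–15:30, 15:45–16:00.
Total common minutes: 15 + 45 + 15 = 75.

75 minutes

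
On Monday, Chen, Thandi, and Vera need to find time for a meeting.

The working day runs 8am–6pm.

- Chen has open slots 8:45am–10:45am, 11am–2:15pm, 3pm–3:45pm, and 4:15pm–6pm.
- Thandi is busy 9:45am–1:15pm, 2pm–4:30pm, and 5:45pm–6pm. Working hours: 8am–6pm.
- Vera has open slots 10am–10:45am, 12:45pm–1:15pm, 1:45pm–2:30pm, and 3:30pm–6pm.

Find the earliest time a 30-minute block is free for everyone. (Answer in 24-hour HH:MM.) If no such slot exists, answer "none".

Thandi free within 08:00–18:00: 08:00–09:45, 13:15–14:00, 16:30–17:45.
Chen ∩ Thandi: 08:45–09:45, 13:15–14:00, 16:30–17:45.
Chen ∩ Thandi ∩ Vera: 13:45–14:00, 16:30–17:45.
Windows ≥ 30 min: 16:30–17:45.
Earliest such window starts at 16:30.

16:30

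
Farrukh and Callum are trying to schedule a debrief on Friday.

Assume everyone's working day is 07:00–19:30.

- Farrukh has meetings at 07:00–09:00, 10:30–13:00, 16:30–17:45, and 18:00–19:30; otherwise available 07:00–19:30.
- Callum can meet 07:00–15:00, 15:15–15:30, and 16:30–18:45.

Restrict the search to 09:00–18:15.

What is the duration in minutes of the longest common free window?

Farrukh free within 07:00–19:30: 09:00–10:30, 13:00–16:30, 17:45–18:00.
Farrukh ∩ Callum: 09:00–10:30, 13:00–15:00, 15:15–15:30, 17:45–18:00.
Restricted to 09:00–18:15: 09:00–10:30, 13:00–15:00, 15:15–15:30, 17:45–18:00.
Common window lengths: 90, 120, 15, 15 min; longest is 120.

120 minutes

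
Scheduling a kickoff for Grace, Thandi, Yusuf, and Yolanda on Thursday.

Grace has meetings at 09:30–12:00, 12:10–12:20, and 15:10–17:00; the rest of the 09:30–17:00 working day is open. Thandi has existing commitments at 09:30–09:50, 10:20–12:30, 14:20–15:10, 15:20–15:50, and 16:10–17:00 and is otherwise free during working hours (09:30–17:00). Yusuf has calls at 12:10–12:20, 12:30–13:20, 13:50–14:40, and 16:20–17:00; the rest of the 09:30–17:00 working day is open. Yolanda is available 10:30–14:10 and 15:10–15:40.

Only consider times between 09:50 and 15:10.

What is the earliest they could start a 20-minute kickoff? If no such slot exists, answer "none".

Grace free within 09:30–17:00: 12:00–12:10, 12:20–15:10.
Thandi free within 09:30–17:00: 09:50–10:20, 12:30–14:20, 15:10–15:20, 15:50–16:10.
Yusuf free within 09:30–17:00: 09:30–12:10, 12:20–12:30, 13:20–13:50, 14:40–16:20.
Grace ∩ Thandi: 12:30–14:20.
Grace ∩ Thandi ∩ Yusuf: 13:20–13:50.
Grace ∩ Thandi ∩ Yusuf ∩ Yolanda: 13:20–13:50.
Restricted to 09:50–15:10: 13:20–13:50.
Windows ≥ 20 min: 13:20–13:50.
Earliest such window starts at 13:20.

13:20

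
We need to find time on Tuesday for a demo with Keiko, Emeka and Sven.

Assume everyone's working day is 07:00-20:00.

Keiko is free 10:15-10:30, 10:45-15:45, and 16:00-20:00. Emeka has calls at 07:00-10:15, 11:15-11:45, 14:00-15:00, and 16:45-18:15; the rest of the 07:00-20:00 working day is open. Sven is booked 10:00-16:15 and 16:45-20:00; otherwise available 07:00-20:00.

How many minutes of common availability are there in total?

Emeka free within 07:00–20:00: 10:15–11:15, 11:45–14:00, 15:00–16:45, 18:15–20:00.
Sven free within 07:00–20:00: 07:00–10:00, 16:15–16:45.
Keiko ∩ Emeka: 10:15–10:30, 10:45–11:15, 11:45–14:00, 15:00–15:45, 16:00–16:45, 18:15–20:00.
Keiko ∩ Emeka ∩ Sven: 16:15–16:45.
Total common minutes: 30.

30 minutes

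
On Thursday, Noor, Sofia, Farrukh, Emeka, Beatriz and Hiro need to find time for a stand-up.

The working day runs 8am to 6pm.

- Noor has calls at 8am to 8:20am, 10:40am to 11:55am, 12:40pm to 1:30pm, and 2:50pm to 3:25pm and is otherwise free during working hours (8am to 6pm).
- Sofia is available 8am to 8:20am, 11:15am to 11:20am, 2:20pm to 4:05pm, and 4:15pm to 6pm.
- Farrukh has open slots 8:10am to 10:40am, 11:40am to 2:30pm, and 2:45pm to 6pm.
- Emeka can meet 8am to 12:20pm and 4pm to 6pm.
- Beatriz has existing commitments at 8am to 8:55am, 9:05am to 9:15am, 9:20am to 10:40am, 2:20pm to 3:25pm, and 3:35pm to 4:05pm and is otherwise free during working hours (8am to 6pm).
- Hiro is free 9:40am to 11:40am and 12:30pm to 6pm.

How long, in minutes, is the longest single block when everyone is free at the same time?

105 minutes

Noor free within 08:00–18:00: 08:20–10:40, 11:55–12:40, 13:30–14:50, 15:25–18:00.
Beatriz free within 08:00–18:00: 08:55–09:05, 09:15–09:20, 10:40–14:20, 15:25–15:35, 16:05–18:00.
Noor ∩ Sofia: 14:20–14:50, 15:25–16:05, 16:15–18:00.
Noor ∩ Sofia ∩ Farrukh: 14:20–14:30, 14:45–14:50, 15:25–16:05, 16:15–18:00.
Noor ∩ Sofia ∩ Farrukh ∩ Emeka: 16:00–16:05, 16:15–18:00.
Noor ∩ Sofia ∩ Farrukh ∩ Emeka ∩ Beatriz: 16:15–18:00.
Noor ∩ Sofia ∩ Farrukh ∩ Emeka ∩ Beatriz ∩ Hiro: 16:15–18:00.
Single common window of 105 minutes.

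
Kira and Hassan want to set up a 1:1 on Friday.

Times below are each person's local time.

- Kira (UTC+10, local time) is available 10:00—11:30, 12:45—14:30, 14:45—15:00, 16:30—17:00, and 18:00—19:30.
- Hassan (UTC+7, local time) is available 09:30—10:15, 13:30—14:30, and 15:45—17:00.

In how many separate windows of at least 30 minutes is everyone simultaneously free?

3

Kira → UTC: 00:00–01:30, 02:45–04:30, 04:45–05:00, 06:30–07:00, 08:00–09:30.
Hassan → UTC: 02:30–03:15, 06:30–07:30, 08:45–10:00.
Kira ∩ Hassan: 02:45–03:15, 06:30–07:00, 08:45–09:30.
Windows ≥ 30 min: 02:45–03:15, 06:30–07:00, 08:45–09:30.
That's 3 windows.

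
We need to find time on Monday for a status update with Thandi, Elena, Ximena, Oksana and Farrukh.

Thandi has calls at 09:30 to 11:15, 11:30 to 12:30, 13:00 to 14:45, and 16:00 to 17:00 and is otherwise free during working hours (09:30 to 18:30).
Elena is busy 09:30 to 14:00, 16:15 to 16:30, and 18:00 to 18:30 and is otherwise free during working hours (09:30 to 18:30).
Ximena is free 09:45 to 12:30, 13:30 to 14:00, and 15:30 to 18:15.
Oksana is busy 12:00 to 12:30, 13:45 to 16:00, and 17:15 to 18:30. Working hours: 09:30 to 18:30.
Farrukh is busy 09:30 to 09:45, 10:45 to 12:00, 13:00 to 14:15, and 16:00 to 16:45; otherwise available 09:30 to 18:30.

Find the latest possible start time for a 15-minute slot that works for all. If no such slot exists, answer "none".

17:00

Thandi free within 09:30–18:30: 11:15–11:30, 12:30–13:00, 14:45–16:00, 17:00–18:30.
Elena free within 09:30–18:30: 14:00–16:15, 16:30–18:00.
Oksana free within 09:30–18:30: 09:30–12:00, 12:30–13:45, 16:00–17:15.
Farrukh free within 09:30–18:30: 09:45–10:45, 12:00–13:00, 14:15–16:00, 16:45–18:30.
Thandi ∩ Elena: 14:45–16:00, 17:00–18:00.
Thandi ∩ Elena ∩ Ximena: 15:30–16:00, 17:00–18:00.
Thandi ∩ Elena ∩ Ximena ∩ Oksana: 17:00–17:15.
Thandi ∩ Elena ∩ Ximena ∩ Oksana ∩ Farrukh: 17:00–17:15.
Windows ≥ 15 min: 17:00–17:15.
Latest start in the last window 17:00–17:15 is 17:15 − 15 min = 17:00.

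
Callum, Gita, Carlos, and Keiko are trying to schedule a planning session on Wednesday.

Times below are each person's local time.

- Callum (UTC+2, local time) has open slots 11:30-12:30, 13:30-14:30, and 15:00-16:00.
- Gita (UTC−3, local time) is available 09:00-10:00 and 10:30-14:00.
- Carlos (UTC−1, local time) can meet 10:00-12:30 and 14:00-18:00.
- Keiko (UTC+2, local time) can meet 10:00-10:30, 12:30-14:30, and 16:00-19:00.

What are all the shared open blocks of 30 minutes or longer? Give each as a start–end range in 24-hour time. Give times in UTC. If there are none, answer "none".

Callum → UTC: 09:30–10:30, 11:30–12:30, 13:00–14:00.
Gita → UTC: 12:00–13:00, 13:30–17:00.
Carlos → UTC: 11:00–13:30, 15:00–19:00.
Keiko → UTC: 08:00–08:30, 10:30–12:30, 14:00–17:00.
Callum ∩ Gita: 12:00–12:30, 13:30–14:00.
Callum ∩ Gita ∩ Carlos: 12:00–12:30.
Callum ∩ Gita ∩ Carlos ∩ Keiko: 12:00–12:30.
Windows ≥ 30 min: 12:00–12:30.

12:00–12:30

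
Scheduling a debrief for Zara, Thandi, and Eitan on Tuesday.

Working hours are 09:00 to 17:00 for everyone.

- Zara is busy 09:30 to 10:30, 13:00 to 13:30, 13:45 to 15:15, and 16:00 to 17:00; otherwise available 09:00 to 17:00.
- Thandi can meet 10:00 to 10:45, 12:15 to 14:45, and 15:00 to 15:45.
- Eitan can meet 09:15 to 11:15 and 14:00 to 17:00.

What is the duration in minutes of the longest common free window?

Zara free within 09:00–17:00: 09:00–09:30, 10:30–13:00, 13:30–13:45, 15:15–16:00.
Zara ∩ Thandi: 10:30–10:45, 12:15–13:00, 13:30–13:45, 15:15–15:45.
Zara ∩ Thandi ∩ Eitan: 10:30–10:45, 15:15–15:45.
Common window lengths: 15, 30 min; longest is 30.

30 minutes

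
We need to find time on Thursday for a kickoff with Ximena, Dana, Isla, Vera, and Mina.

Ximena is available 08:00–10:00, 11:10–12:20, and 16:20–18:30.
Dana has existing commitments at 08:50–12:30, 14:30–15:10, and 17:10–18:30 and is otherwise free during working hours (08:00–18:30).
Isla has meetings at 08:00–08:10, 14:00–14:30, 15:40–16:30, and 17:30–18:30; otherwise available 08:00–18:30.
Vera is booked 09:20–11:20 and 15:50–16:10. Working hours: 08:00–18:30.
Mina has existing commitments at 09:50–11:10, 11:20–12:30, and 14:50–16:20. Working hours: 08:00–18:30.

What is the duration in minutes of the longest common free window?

40 minutes

Dana free within 08:00–18:30: 08:00–08:50, 12:30–14:30, 15:10–17:10.
Isla free within 08:00–18:30: 08:10–14:00, 14:30–15:40, 16:30–17:30.
Vera free within 08:00–18:30: 08:00–09:20, 11:20–15:50, 16:10–18:30.
Mina free within 08:00–18:30: 08:00–09:50, 11:10–11:20, 12:30–14:50, 16:20–18:30.
Ximena ∩ Dana: 08:00–08:50, 16:20–17:10.
Ximena ∩ Dana ∩ Isla: 08:10–08:50, 16:30–17:10.
Ximena ∩ Dana ∩ Isla ∩ Vera: 08:10–08:50, 16:30–17:10.
Ximena ∩ Dana ∩ Isla ∩ Vera ∩ Mina: 08:10–08:50, 16:30–17:10.
Common window lengths: 40, 40 min; longest is 40.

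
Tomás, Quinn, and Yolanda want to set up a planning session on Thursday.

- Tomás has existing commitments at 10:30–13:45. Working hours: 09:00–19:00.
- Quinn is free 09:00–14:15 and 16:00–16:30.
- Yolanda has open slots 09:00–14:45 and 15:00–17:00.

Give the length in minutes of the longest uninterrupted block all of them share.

Tomás free within 09:00–19:00: 09:00–10:30, 13:45–19:00.
Tomás ∩ Quinn: 09:00–10:30, 13:45–14:15, 16:00–16:30.
Tomás ∩ Quinn ∩ Yolanda: 09:00–10:30, 13:45–14:15, 16:00–16:30.
Common window lengths: 90, 30, 30 min; longest is 90.

90 minutes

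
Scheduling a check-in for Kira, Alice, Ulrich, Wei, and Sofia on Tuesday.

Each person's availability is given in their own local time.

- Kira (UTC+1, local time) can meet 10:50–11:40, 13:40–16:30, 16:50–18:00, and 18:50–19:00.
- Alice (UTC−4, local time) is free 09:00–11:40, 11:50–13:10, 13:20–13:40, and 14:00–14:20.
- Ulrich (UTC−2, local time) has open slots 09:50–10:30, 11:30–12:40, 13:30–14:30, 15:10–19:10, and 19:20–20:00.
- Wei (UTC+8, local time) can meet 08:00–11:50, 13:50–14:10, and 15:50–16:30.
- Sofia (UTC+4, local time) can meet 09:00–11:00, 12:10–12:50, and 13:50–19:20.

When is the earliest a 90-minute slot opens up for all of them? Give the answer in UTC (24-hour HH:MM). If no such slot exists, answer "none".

Kira → UTC: 09:50–10:40, 12:40–15:30, 15:50–17:00, 17:50–18:00.
Alice → UTC: 13:00–15:40, 15:50–17:10, 17:20–17:40, 18:00–18:20.
Ulrich → UTC: 11:50–12:30, 13:30–14:40, 15:30–16:30, 17:10–21:10, 21:20–22:00.
Wei → UTC: 00:00–03:50, 05:50–06:10, 07:50–08:30.
Sofia → UTC: 05:00–07:00, 08:10–08:50, 09:50–15:20.
Kira ∩ Alice: 13:00–15:30, 15:50–17:00.
Kira ∩ Alice ∩ Ulrich: 13:30–14:40, 15:50–16:30.
Kira ∩ Alice ∩ Ulrich ∩ Wei: (none).
Kira ∩ Alice ∩ Ulrich ∩ Wei ∩ Sofia: (none).
Windows ≥ 90 min: (none).

none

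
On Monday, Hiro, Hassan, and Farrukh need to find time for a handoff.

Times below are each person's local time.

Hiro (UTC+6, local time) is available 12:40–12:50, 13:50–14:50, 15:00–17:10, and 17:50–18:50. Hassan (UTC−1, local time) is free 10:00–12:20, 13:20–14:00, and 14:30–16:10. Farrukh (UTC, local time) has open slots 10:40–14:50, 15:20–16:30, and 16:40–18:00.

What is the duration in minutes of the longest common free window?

Hiro → UTC: 06:40–06:50, 07:50–08:50, 09:00–11:10, 11:50–12:50.
Hassan → UTC: 11:00–13:20, 14:20–15:00, 15:30–17:10.
Farrukh → UTC: 10:40–14:50, 15:20–16:30, 16:40–18:00.
Hiro ∩ Hassan: 11:00–11:10, 11:50–12:50.
Hiro ∩ Hassan ∩ Farrukh: 11:00–11:10, 11:50–12:50.
Common window lengths: 10, 60 min; longest is 60.

60 minutes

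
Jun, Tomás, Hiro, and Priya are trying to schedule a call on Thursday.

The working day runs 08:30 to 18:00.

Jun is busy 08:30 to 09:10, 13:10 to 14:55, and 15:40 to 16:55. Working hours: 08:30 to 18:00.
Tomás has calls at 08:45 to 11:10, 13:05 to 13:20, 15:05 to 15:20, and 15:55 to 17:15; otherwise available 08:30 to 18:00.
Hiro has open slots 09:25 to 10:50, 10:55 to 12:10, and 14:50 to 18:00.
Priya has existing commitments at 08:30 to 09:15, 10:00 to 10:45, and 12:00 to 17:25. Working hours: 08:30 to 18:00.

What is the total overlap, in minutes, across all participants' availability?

85 minutes

Jun free within 08:30–18:00: 09:10–13:10, 14:55–15:40, 16:55–18:00.
Tomás free within 08:30–18:00: 08:30–08:45, 11:10–13:05, 13:20–15:05, 15:20–15:55, 17:15–18:00.
Priya free within 08:30–18:00: 09:15–10:00, 10:45–12:00, 17:25–18:00.
Jun ∩ Tomás: 11:10–13:05, 14:55–15:05, 15:20–15:40, 17:15–18:00.
Jun ∩ Tomás ∩ Hiro: 11:10–12:10, 14:55–15:05, 15:20–15:40, 17:15–18:00.
Jun ∩ Tomás ∩ Hiro ∩ Priya: 11:10–12:00, 17:25–18:00.
Total common minutes: 50 + 35 = 85.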